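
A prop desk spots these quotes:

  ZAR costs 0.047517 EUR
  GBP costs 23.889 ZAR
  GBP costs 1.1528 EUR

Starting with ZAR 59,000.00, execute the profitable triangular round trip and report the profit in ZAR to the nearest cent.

Profitable loop is ZAR → GBP → EUR → ZAR:
ZAR 59,000.00 ÷ 23.889 = GBP 2,469.76
GBP 2,469.76 × 1.1528 = EUR 2,847.13
EUR 2,847.13 ÷ 0.047517 = ZAR 59,918.23
Profit = ZAR 59,918.23 − ZAR 59,000.00

Profit: ZAR 918.23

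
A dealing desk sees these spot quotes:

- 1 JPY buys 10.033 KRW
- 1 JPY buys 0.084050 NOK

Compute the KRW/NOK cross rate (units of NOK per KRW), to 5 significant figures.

KRW/NOK = 0.0083774

1 KRW ÷ 10.033 = 0.0996711 JPY
0.0996711 JPY × 0.084050 = 0.00837735 NOK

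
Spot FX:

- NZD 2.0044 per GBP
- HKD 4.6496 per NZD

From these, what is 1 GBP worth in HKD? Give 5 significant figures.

1 GBP × 2.0044 = 2.0044 NZD
2.0044 NZD × 4.6496 = 9.31966 HKD

GBP/HKD = 9.3197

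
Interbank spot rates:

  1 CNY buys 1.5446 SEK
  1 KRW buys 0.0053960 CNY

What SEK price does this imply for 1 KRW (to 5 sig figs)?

KRW/SEK = 0.0083347

1 KRW × 0.0053960 = 0.005396 CNY
0.005396 CNY × 1.5446 = 0.00833466 SEK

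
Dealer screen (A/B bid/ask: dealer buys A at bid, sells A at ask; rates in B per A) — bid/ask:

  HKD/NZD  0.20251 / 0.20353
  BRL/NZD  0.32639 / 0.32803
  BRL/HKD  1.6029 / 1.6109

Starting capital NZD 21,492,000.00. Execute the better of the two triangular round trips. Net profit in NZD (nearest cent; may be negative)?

Best loop NZD → HKD → BRL → NZD:
NZD 21,492,000.00 ÷ 0.20353 (buy HKD at ask) = HKD 105,596,226.60
HKD 105,596,226.60 ÷ 1.6109 (buy BRL at ask) = BRL 65,551,074.93
BRL 65,551,074.93 × 0.32639 (sell BRL at bid) = NZD 21,395,215.35

Net result: NZD -96,784.65 (no profitable arbitrage after spreads)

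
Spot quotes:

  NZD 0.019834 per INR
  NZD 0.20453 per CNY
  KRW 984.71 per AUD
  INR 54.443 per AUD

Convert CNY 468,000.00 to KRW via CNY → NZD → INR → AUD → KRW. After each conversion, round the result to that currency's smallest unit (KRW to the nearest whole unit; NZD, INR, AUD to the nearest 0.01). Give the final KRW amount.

KRW 87,288,870

CNY 468,000.00 × 0.20453 = NZD 95,720.04
NZD 95,720.04 ÷ 0.019834 = INR 4,826,058.28
INR 4,826,058.28 ÷ 54.443 = AUD 88,644.24
AUD 88,644.24 × 984.71 = KRW 87,288,870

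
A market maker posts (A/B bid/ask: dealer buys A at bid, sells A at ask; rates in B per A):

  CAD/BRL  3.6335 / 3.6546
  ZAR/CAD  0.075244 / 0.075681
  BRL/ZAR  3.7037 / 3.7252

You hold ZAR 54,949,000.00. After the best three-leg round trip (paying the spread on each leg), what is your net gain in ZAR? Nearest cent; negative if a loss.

Best loop ZAR → CAD → BRL → ZAR:
ZAR 54,949,000.00 × 0.075244 (sell ZAR at bid) = CAD 4,134,582.56
CAD 4,134,582.56 × 3.6335 (sell CAD at bid) = BRL 15,023,005.72
BRL 15,023,005.72 × 3.7037 (sell BRL at bid) = ZAR 55,640,706.27

Net profit: ZAR 691,706.27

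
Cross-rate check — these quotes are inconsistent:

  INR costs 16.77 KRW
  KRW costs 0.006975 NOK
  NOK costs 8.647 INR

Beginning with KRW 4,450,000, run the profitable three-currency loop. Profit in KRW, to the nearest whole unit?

Profit: KRW 50,935

Profitable loop is KRW → NOK → INR → KRW:
KRW 4,450,000 × 0.006975 = NOK 31,038.75
NOK 31,038.75 × 8.647 = INR 268,392.07
INR 268,392.07 × 16.77 = KRW 4,500,935
Profit = KRW 4,500,935 − KRW 4,450,000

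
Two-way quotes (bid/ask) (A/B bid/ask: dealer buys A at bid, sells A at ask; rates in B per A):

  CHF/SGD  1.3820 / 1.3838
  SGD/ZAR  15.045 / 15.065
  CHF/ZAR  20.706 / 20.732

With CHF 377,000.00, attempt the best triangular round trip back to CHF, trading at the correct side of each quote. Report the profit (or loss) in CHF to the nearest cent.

Net profit: CHF 1,094.52

Best loop CHF → SGD → ZAR → CHF:
CHF 377,000.00 × 1.3820 (sell CHF at bid) = SGD 521,014.00
SGD 521,014.00 × 15.045 (sell SGD at bid) = ZAR 7,838,655.63
ZAR 7,838,655.63 ÷ 20.732 (buy CHF at ask) = CHF 378,094.52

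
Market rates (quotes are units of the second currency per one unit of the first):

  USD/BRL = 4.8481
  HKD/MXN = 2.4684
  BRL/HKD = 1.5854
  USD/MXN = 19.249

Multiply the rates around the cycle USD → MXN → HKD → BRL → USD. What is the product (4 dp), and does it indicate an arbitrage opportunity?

1.0146 (arbitrage exists)

Around USD → MXN → HKD → BRL → USD: 1 × 19.249 ÷ 2.4684 ÷ 1.5854 ÷ 4.8481 = 1.014570
Product > 1; profitable direction is USD → MXN → HKD → BRL → USD.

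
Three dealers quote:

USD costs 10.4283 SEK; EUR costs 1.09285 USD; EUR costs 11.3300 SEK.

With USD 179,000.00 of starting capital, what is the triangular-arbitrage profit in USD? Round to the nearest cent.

Profitable loop is USD → SEK → EUR → USD:
USD 179,000.00 × 10.4283 = SEK 1,866,665.70
SEK 1,866,665.70 ÷ 11.3300 = EUR 164,754.25
EUR 164,754.25 × 1.09285 = USD 180,051.69
Profit = USD 180,051.69 − USD 179,000.00

Profit: USD 1,051.69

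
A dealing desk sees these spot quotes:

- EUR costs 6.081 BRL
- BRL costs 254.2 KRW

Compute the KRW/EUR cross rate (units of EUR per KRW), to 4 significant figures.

1 KRW ÷ 254.2 = 0.00393391 BRL
0.00393391 BRL ÷ 6.081 = 0.000646918 EUR

KRW/EUR = 0.0006469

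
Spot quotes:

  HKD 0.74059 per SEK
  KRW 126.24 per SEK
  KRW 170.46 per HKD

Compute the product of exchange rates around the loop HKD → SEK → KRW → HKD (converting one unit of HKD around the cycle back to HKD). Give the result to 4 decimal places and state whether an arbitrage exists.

1.0000 (no arbitrage)

Around HKD → SEK → KRW → HKD: 1 ÷ 0.74059 × 126.24 ÷ 170.46 = 0.999992
Product ≈ 1 (deviation 0.001%, within rounding noise).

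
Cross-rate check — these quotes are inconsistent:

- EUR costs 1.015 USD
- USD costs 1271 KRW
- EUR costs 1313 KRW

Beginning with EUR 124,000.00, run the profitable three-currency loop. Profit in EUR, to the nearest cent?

Profitable loop is EUR → KRW → USD → EUR:
EUR 124,000.00 × 1313 = KRW 162,812,000
KRW 162,812,000 ÷ 1271 = USD 128,097.56
USD 128,097.56 ÷ 1.015 = EUR 126,204.49
Profit = EUR 126,204.49 − EUR 124,000.00

Profit: EUR 2,204.49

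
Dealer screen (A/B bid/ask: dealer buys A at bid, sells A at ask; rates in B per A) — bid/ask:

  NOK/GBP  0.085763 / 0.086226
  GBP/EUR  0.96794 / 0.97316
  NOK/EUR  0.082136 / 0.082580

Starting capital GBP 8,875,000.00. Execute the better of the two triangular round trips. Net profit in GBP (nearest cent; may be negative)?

Net profit: GBP 46,582.27

Best loop GBP → EUR → NOK → GBP:
GBP 8,875,000.00 × 0.96794 (sell GBP at bid) = EUR 8,590,467.50
EUR 8,590,467.50 ÷ 0.082580 (buy NOK at ask) = NOK 104,026,005.09
NOK 104,026,005.09 × 0.085763 (sell NOK at bid) = GBP 8,921,582.27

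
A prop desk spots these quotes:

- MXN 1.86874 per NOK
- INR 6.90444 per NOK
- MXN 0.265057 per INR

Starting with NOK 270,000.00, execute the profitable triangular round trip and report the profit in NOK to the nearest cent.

Profit: NOK 5,705.17

Profitable loop is NOK → MXN → INR → NOK:
NOK 270,000.00 × 1.86874 = MXN 504,559.80
MXN 504,559.80 ÷ 0.265057 = INR 1,903,589.79
INR 1,903,589.79 ÷ 6.90444 = NOK 275,705.17
Profit = NOK 275,705.17 − NOK 270,000.00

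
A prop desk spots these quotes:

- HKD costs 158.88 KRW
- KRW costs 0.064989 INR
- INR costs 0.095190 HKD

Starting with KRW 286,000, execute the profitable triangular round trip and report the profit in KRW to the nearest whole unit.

Profitable loop is KRW → HKD → INR → KRW:
KRW 286,000 ÷ 158.88 = HKD 1,800.10
HKD 1,800.10 ÷ 0.095190 = INR 18,910.61
INR 18,910.61 ÷ 0.064989 = KRW 290,982
Profit = KRW 290,982 − KRW 286,000

Profit: KRW 4,982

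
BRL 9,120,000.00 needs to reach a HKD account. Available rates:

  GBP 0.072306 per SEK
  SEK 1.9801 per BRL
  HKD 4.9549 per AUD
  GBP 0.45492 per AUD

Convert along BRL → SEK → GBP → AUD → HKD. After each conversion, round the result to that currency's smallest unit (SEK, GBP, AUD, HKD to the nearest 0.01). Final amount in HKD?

HKD 14,221,852.26

BRL 9,120,000.00 × 1.9801 = SEK 18,058,512.00
SEK 18,058,512.00 × 0.072306 = GBP 1,305,738.77
GBP 1,305,738.77 ÷ 0.45492 = AUD 2,870,260.20
AUD 2,870,260.20 × 4.9549 = HKD 14,221,852.26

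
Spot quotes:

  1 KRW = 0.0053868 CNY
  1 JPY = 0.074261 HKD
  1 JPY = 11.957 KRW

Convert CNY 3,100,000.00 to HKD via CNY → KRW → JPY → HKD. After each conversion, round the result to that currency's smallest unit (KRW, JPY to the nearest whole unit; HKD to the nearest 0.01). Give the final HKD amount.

CNY 3,100,000.00 ÷ 0.0053868 = KRW 575,480,805
KRW 575,480,805 ÷ 11.957 = JPY 48,129,197
JPY 48,129,197 × 0.074261 = HKD 3,574,122.30

HKD 3,574,122.30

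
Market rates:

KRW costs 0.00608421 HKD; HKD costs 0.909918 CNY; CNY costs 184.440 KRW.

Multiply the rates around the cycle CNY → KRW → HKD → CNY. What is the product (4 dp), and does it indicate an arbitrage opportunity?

1.0211 (arbitrage exists)

Around CNY → KRW → HKD → CNY: 1 × 184.440 × 0.00608421 × 0.909918 = 1.021084
Product > 1; profitable direction is CNY → KRW → HKD → CNY.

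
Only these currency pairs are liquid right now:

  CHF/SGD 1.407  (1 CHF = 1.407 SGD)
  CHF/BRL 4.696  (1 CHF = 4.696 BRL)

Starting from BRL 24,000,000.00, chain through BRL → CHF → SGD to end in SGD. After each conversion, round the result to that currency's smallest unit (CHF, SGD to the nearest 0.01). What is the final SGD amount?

BRL 24,000,000.00 ÷ 4.696 = CHF 5,110,732.54
CHF 5,110,732.54 × 1.407 = SGD 7,190,800.68

SGD 7,190,800.68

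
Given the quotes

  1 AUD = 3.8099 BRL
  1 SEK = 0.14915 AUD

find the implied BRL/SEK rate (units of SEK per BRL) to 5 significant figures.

BRL/SEK = 1.7598

1 BRL ÷ 3.8099 = 0.262474 AUD
0.262474 AUD ÷ 0.14915 = 1.7598 SEK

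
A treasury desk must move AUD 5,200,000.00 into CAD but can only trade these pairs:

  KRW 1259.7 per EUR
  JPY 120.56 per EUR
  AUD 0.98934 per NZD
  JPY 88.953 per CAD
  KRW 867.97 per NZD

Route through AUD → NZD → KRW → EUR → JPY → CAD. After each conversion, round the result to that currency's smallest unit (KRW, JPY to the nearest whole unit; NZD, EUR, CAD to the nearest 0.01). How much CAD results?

CAD 4,908,378.00

AUD 5,200,000.00 ÷ 0.98934 = NZD 5,256,029.27
NZD 5,256,029.27 × 867.97 = KRW 4,562,075,725
KRW 4,562,075,725 ÷ 1259.7 = EUR 3,621,557.30
EUR 3,621,557.30 × 120.56 = JPY 436,614,948
JPY 436,614,948 ÷ 88.953 = CAD 4,908,378.00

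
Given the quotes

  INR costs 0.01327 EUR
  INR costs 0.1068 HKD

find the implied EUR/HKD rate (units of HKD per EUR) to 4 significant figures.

1 EUR ÷ 0.01327 = 75.358 INR
75.358 INR × 0.1068 = 8.04823 HKD

EUR/HKD = 8.048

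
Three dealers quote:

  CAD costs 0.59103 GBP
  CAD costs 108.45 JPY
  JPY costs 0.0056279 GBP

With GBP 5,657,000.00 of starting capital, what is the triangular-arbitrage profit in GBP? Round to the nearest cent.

Profitable loop is GBP → CAD → JPY → GBP:
GBP 5,657,000.00 ÷ 0.59103 = CAD 9,571,426.15
CAD 9,571,426.15 × 108.45 = JPY 1,038,021,166
JPY 1,038,021,166 × 0.0056279 = GBP 5,841,879.32
Profit = GBP 5,841,879.32 − GBP 5,657,000.00

Profit: GBP 184,879.32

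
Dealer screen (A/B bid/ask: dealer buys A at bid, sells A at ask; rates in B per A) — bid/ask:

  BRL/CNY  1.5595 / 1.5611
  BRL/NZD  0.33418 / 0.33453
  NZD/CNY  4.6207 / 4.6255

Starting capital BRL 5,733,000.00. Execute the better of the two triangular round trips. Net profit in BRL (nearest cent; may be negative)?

Best loop BRL → CNY → NZD → BRL:
BRL 5,733,000.00 × 1.5595 (sell BRL at bid) = CNY 8,940,613.50
CNY 8,940,613.50 ÷ 4.6255 (buy NZD at ask) = NZD 1,932,896.66
NZD 1,932,896.66 ÷ 0.33453 (buy BRL at ask) = BRL 5,777,947.15

Net profit: BRL 44,947.15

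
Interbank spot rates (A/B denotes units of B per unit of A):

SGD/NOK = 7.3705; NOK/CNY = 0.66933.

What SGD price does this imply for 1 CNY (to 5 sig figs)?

CNY/SGD = 0.20270

1 CNY ÷ 0.66933 = 1.49403 NOK
1.49403 NOK ÷ 7.3705 = 0.202704 SGD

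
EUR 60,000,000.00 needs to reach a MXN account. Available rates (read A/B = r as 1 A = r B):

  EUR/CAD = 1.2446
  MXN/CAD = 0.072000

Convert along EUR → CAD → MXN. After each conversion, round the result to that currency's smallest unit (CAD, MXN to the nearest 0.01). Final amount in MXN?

EUR 60,000,000.00 × 1.2446 = CAD 74,676,000.00
CAD 74,676,000.00 ÷ 0.072000 = MXN 1,037,166,666.67

MXN 1,037,166,666.67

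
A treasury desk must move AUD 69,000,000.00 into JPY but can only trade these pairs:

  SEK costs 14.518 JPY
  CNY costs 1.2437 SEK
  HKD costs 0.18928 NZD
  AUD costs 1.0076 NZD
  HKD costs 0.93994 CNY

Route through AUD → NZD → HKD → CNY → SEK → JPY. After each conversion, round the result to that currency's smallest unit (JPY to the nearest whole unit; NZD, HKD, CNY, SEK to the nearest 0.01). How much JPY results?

JPY 6,233,831,806

AUD 69,000,000.00 × 1.0076 = NZD 69,524,400.00
NZD 69,524,400.00 ÷ 0.18928 = HKD 367,309,805.58
HKD 367,309,805.58 × 0.93994 = CNY 345,249,178.66
CNY 345,249,178.66 × 1.2437 = SEK 429,386,403.50
SEK 429,386,403.50 × 14.518 = JPY 6,233,831,806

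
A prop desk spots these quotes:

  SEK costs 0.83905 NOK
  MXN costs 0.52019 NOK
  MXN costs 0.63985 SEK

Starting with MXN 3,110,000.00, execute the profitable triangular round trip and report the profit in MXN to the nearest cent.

Profit: MXN 99,699.73

Profitable loop is MXN → SEK → NOK → MXN:
MXN 3,110,000.00 × 0.63985 = SEK 1,989,933.50
SEK 1,989,933.50 × 0.83905 = NOK 1,669,653.70
NOK 1,669,653.70 ÷ 0.52019 = MXN 3,209,699.73
Profit = MXN 3,209,699.73 − MXN 3,110,000.00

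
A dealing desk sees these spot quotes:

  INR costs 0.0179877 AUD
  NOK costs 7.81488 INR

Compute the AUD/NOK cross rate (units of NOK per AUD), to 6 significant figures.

AUD/NOK = 7.11381

1 AUD ÷ 0.0179877 = 55.5935 INR
55.5935 INR ÷ 7.81488 = 7.11381 NOK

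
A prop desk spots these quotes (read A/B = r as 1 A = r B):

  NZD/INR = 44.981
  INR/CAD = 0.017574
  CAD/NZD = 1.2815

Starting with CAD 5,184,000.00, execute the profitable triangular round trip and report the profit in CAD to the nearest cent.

Profit: CAD 67,499.54

Profitable loop is CAD → NZD → INR → CAD:
CAD 5,184,000.00 × 1.2815 = NZD 6,643,296.00
NZD 6,643,296.00 × 44.981 = INR 298,822,097.38
INR 298,822,097.38 × 0.017574 = CAD 5,251,499.54
Profit = CAD 5,251,499.54 − CAD 5,184,000.00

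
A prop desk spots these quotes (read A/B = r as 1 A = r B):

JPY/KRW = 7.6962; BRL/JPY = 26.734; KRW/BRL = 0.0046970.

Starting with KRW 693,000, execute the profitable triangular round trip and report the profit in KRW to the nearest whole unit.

Profitable loop is KRW → JPY → BRL → KRW:
KRW 693,000 ÷ 7.6962 = JPY 90,044
JPY 90,044 ÷ 26.734 = BRL 3,368.16
BRL 3,368.16 ÷ 0.0046970 = KRW 717,088
Profit = KRW 717,088 − KRW 693,000

Profit: KRW 24,088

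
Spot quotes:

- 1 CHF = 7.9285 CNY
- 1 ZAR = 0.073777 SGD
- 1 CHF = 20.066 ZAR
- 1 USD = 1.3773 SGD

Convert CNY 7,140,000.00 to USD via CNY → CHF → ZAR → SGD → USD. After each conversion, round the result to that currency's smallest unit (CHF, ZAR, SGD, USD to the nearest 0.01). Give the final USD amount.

USD 967,966.73

CNY 7,140,000.00 ÷ 7.9285 = CHF 900,548.65
CHF 900,548.65 × 20.066 = ZAR 18,070,409.21
ZAR 18,070,409.21 × 0.073777 = SGD 1,333,180.58
SGD 1,333,180.58 ÷ 1.3773 = USD 967,966.73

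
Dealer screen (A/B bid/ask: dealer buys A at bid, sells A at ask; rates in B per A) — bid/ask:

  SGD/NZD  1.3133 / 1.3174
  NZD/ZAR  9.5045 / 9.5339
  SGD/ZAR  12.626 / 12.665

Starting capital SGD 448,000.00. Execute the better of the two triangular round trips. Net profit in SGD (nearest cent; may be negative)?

Net profit: SGD 2,355.58

Best loop SGD → ZAR → NZD → SGD:
SGD 448,000.00 × 12.626 (sell SGD at bid) = ZAR 5,656,448.00
ZAR 5,656,448.00 ÷ 9.5339 (buy NZD at ask) = NZD 593,298.44
NZD 593,298.44 ÷ 1.3174 (buy SGD at ask) = SGD 450,355.58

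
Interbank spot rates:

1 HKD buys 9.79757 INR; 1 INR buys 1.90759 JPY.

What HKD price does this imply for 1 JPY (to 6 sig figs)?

JPY/HKD = 0.0535053

1 JPY ÷ 1.90759 = 0.524222 INR
0.524222 INR ÷ 9.79757 = 0.0535053 HKD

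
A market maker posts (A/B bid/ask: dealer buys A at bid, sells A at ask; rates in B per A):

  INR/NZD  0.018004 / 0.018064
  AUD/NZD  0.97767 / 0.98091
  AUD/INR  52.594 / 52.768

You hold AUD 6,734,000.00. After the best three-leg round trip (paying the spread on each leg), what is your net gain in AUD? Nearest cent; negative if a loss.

Net profit: AUD 172,863.01

Best loop AUD → NZD → INR → AUD:
AUD 6,734,000.00 × 0.97767 (sell AUD at bid) = NZD 6,583,629.78
NZD 6,583,629.78 ÷ 0.018064 (buy INR at ask) = INR 364,461,347.43
INR 364,461,347.43 ÷ 52.768 (buy AUD at ask) = AUD 6,906,863.01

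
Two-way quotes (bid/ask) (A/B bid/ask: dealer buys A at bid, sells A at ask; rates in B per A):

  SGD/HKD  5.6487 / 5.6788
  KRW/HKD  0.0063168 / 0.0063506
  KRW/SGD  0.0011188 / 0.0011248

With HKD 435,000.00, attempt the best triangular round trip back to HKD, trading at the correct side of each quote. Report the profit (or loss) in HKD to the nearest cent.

Best loop HKD → KRW → SGD → HKD:
HKD 435,000.00 ÷ 0.0063506 (buy KRW at ask) = KRW 68,497,465
KRW 68,497,465 × 0.0011188 (sell KRW at bid) = SGD 76,634.96
SGD 76,634.96 × 5.6487 (sell SGD at bid) = HKD 432,887.92

Net result: HKD -2,112.08 (no profitable arbitrage after spreads)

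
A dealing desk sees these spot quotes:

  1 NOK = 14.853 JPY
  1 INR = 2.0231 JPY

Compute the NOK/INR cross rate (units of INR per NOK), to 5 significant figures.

1 NOK × 14.853 = 14.853 JPY
14.853 JPY ÷ 2.0231 = 7.3417 INR

NOK/INR = 7.3417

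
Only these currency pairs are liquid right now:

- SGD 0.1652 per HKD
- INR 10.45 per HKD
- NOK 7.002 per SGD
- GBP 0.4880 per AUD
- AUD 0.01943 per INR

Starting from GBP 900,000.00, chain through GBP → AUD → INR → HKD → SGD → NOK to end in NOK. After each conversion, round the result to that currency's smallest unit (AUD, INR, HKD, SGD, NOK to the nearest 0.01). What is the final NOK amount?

GBP 900,000.00 ÷ 0.4880 = AUD 1,844,262.30
AUD 1,844,262.30 ÷ 0.01943 = INR 94,918,286.16
INR 94,918,286.16 ÷ 10.45 = HKD 9,083,089.58
HKD 9,083,089.58 × 0.1652 = SGD 1,500,526.40
SGD 1,500,526.40 × 7.002 = NOK 10,506,685.85

NOK 10,506,685.85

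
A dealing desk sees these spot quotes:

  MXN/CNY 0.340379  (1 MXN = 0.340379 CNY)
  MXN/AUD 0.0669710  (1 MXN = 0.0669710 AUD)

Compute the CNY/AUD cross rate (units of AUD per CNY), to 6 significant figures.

CNY/AUD = 0.196754

1 CNY ÷ 0.340379 = 2.9379 MXN
2.9379 MXN × 0.0669710 = 0.196754 AUD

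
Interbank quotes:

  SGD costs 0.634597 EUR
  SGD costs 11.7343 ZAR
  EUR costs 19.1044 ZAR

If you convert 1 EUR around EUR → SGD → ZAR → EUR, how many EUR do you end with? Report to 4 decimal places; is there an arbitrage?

0.9679 (arbitrage exists)

Around EUR → SGD → ZAR → EUR: 1 ÷ 0.634597 × 11.7343 ÷ 19.1044 = 0.967889
Product < 1; profitable direction is EUR → ZAR → SGD → EUR.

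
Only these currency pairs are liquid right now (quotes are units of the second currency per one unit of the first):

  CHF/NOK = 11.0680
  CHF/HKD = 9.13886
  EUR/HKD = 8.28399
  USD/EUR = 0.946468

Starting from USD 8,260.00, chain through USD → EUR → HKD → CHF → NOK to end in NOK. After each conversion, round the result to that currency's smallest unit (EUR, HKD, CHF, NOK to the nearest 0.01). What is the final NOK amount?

USD 8,260.00 × 0.946468 = EUR 7,817.83
EUR 7,817.83 × 8.28399 = HKD 64,762.83
HKD 64,762.83 ÷ 9.13886 = CHF 7,086.53
CHF 7,086.53 × 11.0680 = NOK 78,433.71

NOK 78,433.71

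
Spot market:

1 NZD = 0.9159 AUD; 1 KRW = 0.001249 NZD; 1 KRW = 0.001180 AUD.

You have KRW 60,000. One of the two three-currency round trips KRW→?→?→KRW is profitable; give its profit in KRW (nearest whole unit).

Profit: KRW 1,890

Profitable loop is KRW → AUD → NZD → KRW:
KRW 60,000 × 0.001180 = AUD 70.80
AUD 70.80 ÷ 0.9159 = NZD 77.30
NZD 77.30 ÷ 0.001249 = KRW 61,890
Profit = KRW 61,890 − KRW 60,000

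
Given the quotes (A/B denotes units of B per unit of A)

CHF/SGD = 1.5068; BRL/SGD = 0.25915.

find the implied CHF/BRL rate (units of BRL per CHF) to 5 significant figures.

1 CHF × 1.5068 = 1.5068 SGD
1.5068 SGD ÷ 0.25915 = 5.81439 BRL

CHF/BRL = 5.8144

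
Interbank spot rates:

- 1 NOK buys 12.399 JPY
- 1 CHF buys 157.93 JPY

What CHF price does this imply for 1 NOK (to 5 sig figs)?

NOK/CHF = 0.078509

1 NOK × 12.399 = 12.399 JPY
12.399 JPY ÷ 157.93 = 0.0785095 CHF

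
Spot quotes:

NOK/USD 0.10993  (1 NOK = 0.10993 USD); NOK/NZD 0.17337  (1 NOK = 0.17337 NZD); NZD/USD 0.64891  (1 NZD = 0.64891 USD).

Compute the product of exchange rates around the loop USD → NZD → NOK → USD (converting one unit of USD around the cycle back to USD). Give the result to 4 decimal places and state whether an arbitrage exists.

Around USD → NZD → NOK → USD: 1 ÷ 0.64891 ÷ 0.17337 × 0.10993 = 0.977142
Product < 1; profitable direction is USD → NOK → NZD → USD.

0.9771 (arbitrage exists)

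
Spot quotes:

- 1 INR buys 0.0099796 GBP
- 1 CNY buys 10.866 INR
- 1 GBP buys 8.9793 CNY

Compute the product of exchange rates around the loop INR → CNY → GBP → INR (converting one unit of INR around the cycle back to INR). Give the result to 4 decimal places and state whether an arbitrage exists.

1.0270 (arbitrage exists)

Around INR → CNY → GBP → INR: 1 ÷ 10.866 ÷ 8.9793 ÷ 0.0099796 = 1.027010
Product > 1; profitable direction is INR → CNY → GBP → INR.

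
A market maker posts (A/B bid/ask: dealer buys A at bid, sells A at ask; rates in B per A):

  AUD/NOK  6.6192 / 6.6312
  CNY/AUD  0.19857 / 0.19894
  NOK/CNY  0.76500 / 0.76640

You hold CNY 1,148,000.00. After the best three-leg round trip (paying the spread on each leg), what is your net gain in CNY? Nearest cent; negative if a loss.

Best loop CNY → AUD → NOK → CNY:
CNY 1,148,000.00 × 0.19857 (sell CNY at bid) = AUD 227,958.36
AUD 227,958.36 × 6.6192 (sell AUD at bid) = NOK 1,508,901.98
NOK 1,508,901.98 × 0.76500 (sell NOK at bid) = CNY 1,154,310.01

Net profit: CNY 6,310.01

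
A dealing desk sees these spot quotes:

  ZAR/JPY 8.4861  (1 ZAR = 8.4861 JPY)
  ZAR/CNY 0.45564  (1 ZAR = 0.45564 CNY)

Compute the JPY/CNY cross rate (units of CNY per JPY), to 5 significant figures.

JPY/CNY = 0.053693

1 JPY ÷ 8.4861 = 0.11784 ZAR
0.11784 ZAR × 0.45564 = 0.0536925 CNY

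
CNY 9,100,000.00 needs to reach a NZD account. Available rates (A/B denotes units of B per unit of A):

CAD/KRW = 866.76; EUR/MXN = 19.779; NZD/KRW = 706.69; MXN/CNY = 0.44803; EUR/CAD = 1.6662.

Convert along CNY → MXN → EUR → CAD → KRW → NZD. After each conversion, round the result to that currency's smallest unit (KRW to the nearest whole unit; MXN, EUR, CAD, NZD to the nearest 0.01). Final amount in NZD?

NZD 2,098,587.17

CNY 9,100,000.00 ÷ 0.44803 = MXN 20,311,139.88
MXN 20,311,139.88 ÷ 19.779 = EUR 1,026,904.29
EUR 1,026,904.29 × 1.6662 = CAD 1,711,027.93
CAD 1,711,027.93 × 866.76 = KRW 1,483,050,569
KRW 1,483,050,569 ÷ 706.69 = NZD 2,098,587.17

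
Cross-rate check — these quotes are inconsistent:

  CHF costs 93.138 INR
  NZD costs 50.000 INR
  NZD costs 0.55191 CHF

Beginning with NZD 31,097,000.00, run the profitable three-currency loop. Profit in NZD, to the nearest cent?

Profit: NZD 873,075.38

Profitable loop is NZD → CHF → INR → NZD:
NZD 31,097,000.00 × 0.55191 = CHF 17,162,745.27
CHF 17,162,745.27 × 93.138 = INR 1,598,503,768.96
INR 1,598,503,768.96 ÷ 50.000 = NZD 31,970,075.38
Profit = NZD 31,970,075.38 − NZD 31,097,000.00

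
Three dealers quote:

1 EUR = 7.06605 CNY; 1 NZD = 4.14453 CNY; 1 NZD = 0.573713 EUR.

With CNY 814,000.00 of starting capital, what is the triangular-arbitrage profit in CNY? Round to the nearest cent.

Profit: CNY 18,201.12

Profitable loop is CNY → EUR → NZD → CNY:
CNY 814,000.00 ÷ 7.06605 = EUR 115,198.73
EUR 115,198.73 ÷ 0.573713 = NZD 200,795.05
NZD 200,795.05 × 4.14453 = CNY 832,201.12
Profit = CNY 832,201.12 − CNY 814,000.00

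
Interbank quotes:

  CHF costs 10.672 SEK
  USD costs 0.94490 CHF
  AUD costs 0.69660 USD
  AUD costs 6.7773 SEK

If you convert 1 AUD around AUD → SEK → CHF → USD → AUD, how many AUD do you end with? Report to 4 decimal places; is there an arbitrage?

Around AUD → SEK → CHF → USD → AUD: 1 × 6.7773 ÷ 10.672 ÷ 0.94490 ÷ 0.69660 = 0.964810
Product < 1; profitable direction is AUD → USD → CHF → SEK → AUD.

0.9648 (arbitrage exists)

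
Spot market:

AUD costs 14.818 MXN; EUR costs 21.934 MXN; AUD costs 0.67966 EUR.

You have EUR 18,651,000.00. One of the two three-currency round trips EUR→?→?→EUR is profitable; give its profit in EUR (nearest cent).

Profitable loop is EUR → MXN → AUD → EUR:
EUR 18,651,000.00 × 21.934 = MXN 409,091,034.00
MXN 409,091,034.00 ÷ 14.818 = AUD 27,607,709.14
AUD 27,607,709.14 × 0.67966 = EUR 18,763,855.59
Profit = EUR 18,763,855.59 − EUR 18,651,000.00

Profit: EUR 112,855.59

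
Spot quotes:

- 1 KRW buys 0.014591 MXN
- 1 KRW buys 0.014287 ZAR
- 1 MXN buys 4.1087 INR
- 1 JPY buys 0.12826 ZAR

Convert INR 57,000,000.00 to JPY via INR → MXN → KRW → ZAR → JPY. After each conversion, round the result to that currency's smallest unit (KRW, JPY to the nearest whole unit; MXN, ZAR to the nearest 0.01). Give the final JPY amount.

JPY 105,909,563

INR 57,000,000.00 ÷ 4.1087 = MXN 13,873,001.19
MXN 13,873,001.19 ÷ 0.014591 = KRW 950,791,665
KRW 950,791,665 × 0.014287 = ZAR 13,583,960.52
ZAR 13,583,960.52 ÷ 0.12826 = JPY 105,909,563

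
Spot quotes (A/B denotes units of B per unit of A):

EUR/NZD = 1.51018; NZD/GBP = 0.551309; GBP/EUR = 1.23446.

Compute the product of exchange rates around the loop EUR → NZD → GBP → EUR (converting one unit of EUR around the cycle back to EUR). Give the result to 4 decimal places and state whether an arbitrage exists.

Around EUR → NZD → GBP → EUR: 1 × 1.51018 × 0.551309 × 1.23446 = 1.027782
Product > 1; profitable direction is EUR → NZD → GBP → EUR.

1.0278 (arbitrage exists)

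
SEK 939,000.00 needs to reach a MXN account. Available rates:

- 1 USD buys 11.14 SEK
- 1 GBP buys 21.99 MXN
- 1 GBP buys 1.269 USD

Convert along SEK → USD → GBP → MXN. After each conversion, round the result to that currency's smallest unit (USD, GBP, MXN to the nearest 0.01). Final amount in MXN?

SEK 939,000.00 ÷ 11.14 = USD 84,290.84
USD 84,290.84 ÷ 1.269 = GBP 66,423.04
GBP 66,423.04 × 21.99 = MXN 1,460,642.65

MXN 1,460,642.65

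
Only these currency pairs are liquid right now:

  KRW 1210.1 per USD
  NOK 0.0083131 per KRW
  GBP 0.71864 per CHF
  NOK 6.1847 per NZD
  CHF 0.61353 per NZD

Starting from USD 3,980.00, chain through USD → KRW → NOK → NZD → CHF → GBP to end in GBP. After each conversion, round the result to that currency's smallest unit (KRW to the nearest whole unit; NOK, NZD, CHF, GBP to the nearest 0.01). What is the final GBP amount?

USD 3,980.00 × 1210.1 = KRW 4,816,198
KRW 4,816,198 × 0.0083131 = NOK 40,037.54
NOK 40,037.54 ÷ 6.1847 = NZD 6,473.64
NZD 6,473.64 × 0.61353 = CHF 3,971.77
CHF 3,971.77 × 0.71864 = GBP 2,854.27

GBP 2,854.27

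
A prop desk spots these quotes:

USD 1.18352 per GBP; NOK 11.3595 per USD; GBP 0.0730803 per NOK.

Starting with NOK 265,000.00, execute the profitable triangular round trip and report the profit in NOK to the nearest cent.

Profitable loop is NOK → USD → GBP → NOK:
NOK 265,000.00 ÷ 11.3595 = USD 23,328.49
USD 23,328.49 ÷ 1.18352 = GBP 19,711.11
GBP 19,711.11 ÷ 0.0730803 = NOK 269,718.50
Profit = NOK 269,718.50 − NOK 265,000.00

Profit: NOK 4,718.50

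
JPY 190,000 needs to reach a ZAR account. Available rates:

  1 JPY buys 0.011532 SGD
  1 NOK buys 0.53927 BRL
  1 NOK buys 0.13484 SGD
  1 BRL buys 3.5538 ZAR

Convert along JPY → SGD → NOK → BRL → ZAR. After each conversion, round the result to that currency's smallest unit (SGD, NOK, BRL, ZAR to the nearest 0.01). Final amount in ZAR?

ZAR 31,141.45

JPY 190,000 × 0.011532 = SGD 2,191.08
SGD 2,191.08 ÷ 0.13484 = NOK 16,249.48
NOK 16,249.48 × 0.53927 = BRL 8,762.86
BRL 8,762.86 × 3.5538 = ZAR 31,141.45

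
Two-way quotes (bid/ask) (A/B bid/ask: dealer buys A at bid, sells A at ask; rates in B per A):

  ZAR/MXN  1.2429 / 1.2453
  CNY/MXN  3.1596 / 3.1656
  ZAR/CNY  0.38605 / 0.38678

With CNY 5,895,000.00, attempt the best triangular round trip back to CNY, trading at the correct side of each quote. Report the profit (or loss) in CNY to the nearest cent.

Net profit: CNY 89,115.28

Best loop CNY → ZAR → MXN → CNY:
CNY 5,895,000.00 ÷ 0.38678 (buy ZAR at ask) = ZAR 15,241,222.40
ZAR 15,241,222.40 × 1.2429 (sell ZAR at bid) = MXN 18,943,315.32
MXN 18,943,315.32 ÷ 3.1656 (buy CNY at ask) = CNY 5,984,115.28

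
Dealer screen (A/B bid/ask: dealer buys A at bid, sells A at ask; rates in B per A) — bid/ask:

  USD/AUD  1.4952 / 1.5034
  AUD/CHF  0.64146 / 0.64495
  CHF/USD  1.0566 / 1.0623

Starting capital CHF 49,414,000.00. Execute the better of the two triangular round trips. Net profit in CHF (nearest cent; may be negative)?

Best loop CHF → USD → AUD → CHF:
CHF 49,414,000.00 × 1.0566 (sell CHF at bid) = USD 52,210,832.40
USD 52,210,832.40 × 1.4952 (sell USD at bid) = AUD 78,065,636.60
AUD 78,065,636.60 × 0.64146 (sell AUD at bid) = CHF 50,075,983.26

Net profit: CHF 661,983.26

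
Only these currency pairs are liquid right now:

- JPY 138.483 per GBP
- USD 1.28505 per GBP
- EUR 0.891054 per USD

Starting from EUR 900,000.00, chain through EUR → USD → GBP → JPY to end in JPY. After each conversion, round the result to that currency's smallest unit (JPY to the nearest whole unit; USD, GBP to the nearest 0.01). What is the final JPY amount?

EUR 900,000.00 ÷ 0.891054 = USD 1,010,039.80
USD 1,010,039.80 ÷ 1.28505 = GBP 785,992.61
GBP 785,992.61 × 138.483 = JPY 108,846,615

JPY 108,846,615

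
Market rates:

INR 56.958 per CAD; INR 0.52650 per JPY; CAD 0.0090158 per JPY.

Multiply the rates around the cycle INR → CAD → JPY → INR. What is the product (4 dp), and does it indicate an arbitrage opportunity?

1.0253 (arbitrage exists)

Around INR → CAD → JPY → INR: 1 ÷ 56.958 ÷ 0.0090158 × 0.52650 = 1.025273
Product > 1; profitable direction is INR → CAD → JPY → INR.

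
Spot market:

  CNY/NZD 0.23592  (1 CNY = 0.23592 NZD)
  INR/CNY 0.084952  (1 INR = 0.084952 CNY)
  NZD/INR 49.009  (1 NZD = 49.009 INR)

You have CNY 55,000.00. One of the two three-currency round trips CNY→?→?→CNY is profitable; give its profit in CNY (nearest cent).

Profitable loop is CNY → INR → NZD → CNY:
CNY 55,000.00 ÷ 0.084952 = INR 647,424.43
INR 647,424.43 ÷ 49.009 = NZD 13,210.32
NZD 13,210.32 ÷ 0.23592 = CNY 55,994.90
Profit = CNY 55,994.90 − CNY 55,000.00

Profit: CNY 994.90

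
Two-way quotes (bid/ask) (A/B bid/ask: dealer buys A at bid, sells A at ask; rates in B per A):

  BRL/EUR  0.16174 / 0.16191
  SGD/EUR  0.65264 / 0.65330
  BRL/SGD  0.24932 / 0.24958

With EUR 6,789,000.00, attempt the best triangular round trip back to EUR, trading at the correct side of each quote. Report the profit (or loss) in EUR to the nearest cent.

Net profit: EUR 33,804.73

Best loop EUR → BRL → SGD → EUR:
EUR 6,789,000.00 ÷ 0.16191 (buy BRL at ask) = BRL 41,930,702.24
BRL 41,930,702.24 × 0.24932 (sell BRL at bid) = SGD 10,454,162.68
SGD 10,454,162.68 × 0.65264 (sell SGD at bid) = EUR 6,822,804.73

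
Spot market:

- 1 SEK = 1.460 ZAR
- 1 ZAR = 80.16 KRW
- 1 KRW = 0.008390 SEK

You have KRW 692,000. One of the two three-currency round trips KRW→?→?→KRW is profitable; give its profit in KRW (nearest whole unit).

Profitable loop is KRW → ZAR → SEK → KRW:
KRW 692,000 ÷ 80.16 = ZAR 8,632.73
ZAR 8,632.73 ÷ 1.460 = SEK 5,912.83
SEK 5,912.83 ÷ 0.008390 = KRW 704,748
Profit = KRW 704,748 − KRW 692,000

Profit: KRW 12,748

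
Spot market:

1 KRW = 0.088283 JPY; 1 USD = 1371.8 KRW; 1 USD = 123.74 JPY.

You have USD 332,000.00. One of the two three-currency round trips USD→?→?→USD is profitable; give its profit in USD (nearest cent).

Profitable loop is USD → JPY → KRW → USD:
USD 332,000.00 × 123.74 = JPY 41,081,680
JPY 41,081,680 ÷ 0.088283 = KRW 465,340,779
KRW 465,340,779 ÷ 1371.8 = USD 339,219.11
Profit = USD 339,219.11 − USD 332,000.00

Profit: USD 7,219.11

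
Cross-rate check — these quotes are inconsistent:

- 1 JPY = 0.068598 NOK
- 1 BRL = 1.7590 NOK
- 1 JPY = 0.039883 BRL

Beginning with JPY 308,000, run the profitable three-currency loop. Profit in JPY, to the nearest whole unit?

Profit: JPY 6,987

Profitable loop is JPY → BRL → NOK → JPY:
JPY 308,000 × 0.039883 = BRL 12,283.96
BRL 12,283.96 × 1.7590 = NOK 21,607.49
NOK 21,607.49 ÷ 0.068598 = JPY 314,987
Profit = JPY 314,987 − JPY 308,000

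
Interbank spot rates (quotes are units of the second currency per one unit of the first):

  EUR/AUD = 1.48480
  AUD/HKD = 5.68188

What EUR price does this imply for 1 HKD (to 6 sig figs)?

HKD/EUR = 0.118533

1 HKD ÷ 5.68188 = 0.175998 AUD
0.175998 AUD ÷ 1.48480 = 0.118533 EUR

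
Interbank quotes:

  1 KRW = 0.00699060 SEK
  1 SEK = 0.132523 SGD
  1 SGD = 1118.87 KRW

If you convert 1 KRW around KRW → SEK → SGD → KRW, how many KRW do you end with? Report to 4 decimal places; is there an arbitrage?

1.0365 (arbitrage exists)

Around KRW → SEK → SGD → KRW: 1 × 0.00699060 × 0.132523 × 1118.87 = 1.036538
Product > 1; profitable direction is KRW → SEK → SGD → KRW.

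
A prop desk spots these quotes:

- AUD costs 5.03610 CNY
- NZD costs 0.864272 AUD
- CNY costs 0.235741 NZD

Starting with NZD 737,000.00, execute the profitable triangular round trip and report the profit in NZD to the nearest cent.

Profitable loop is NZD → AUD → CNY → NZD:
NZD 737,000.00 × 0.864272 = AUD 636,968.46
AUD 636,968.46 × 5.03610 = CNY 3,207,836.88
CNY 3,207,836.88 × 0.235741 = NZD 756,218.67
Profit = NZD 756,218.67 − NZD 737,000.00

Profit: NZD 19,218.67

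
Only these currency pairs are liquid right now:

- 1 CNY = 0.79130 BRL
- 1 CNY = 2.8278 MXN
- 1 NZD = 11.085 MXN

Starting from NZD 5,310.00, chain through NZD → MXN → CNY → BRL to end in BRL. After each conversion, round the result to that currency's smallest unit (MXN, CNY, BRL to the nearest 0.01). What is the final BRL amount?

NZD 5,310.00 × 11.085 = MXN 58,861.35
MXN 58,861.35 ÷ 2.8278 = CNY 20,815.25
CNY 20,815.25 × 0.79130 = BRL 16,471.11

BRL 16,471.11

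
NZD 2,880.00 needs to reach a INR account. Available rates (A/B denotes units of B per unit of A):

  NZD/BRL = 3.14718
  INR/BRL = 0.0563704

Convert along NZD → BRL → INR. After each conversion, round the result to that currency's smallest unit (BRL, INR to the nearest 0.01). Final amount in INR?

INR 160,791.48

NZD 2,880.00 × 3.14718 = BRL 9,063.88
BRL 9,063.88 ÷ 0.0563704 = INR 160,791.48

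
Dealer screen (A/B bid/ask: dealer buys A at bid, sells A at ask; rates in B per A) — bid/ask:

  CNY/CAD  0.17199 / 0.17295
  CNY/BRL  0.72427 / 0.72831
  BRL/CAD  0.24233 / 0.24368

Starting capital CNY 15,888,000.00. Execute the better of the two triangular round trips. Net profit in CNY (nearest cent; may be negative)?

Best loop CNY → BRL → CAD → CNY:
CNY 15,888,000.00 × 0.72427 (sell CNY at bid) = BRL 11,507,201.76
BRL 11,507,201.76 × 0.24233 (sell BRL at bid) = CAD 2,788,540.20
CAD 2,788,540.20 ÷ 0.17295 (buy CNY at ask) = CNY 16,123,389.43

Net profit: CNY 235,389.43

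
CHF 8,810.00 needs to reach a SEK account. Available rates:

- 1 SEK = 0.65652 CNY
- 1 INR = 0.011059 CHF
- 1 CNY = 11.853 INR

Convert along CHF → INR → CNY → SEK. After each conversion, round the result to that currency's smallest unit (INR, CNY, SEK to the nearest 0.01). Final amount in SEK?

CHF 8,810.00 ÷ 0.011059 = INR 796,636.22
INR 796,636.22 ÷ 11.853 = CNY 67,209.67
CNY 67,209.67 ÷ 0.65652 = SEK 102,372.62

SEK 102,372.62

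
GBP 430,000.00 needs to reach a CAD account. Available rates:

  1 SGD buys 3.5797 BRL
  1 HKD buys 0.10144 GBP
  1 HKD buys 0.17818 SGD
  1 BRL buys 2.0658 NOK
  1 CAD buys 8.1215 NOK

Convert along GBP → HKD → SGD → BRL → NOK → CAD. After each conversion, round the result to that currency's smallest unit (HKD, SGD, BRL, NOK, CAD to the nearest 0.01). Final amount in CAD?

GBP 430,000.00 ÷ 0.10144 = HKD 4,238,958.99
HKD 4,238,958.99 × 0.17818 = SGD 755,297.71
SGD 755,297.71 × 3.5797 = BRL 2,703,739.21
BRL 2,703,739.21 × 2.0658 = NOK 5,585,384.46
NOK 5,585,384.46 ÷ 8.1215 = CAD 687,728.19

CAD 687,728.19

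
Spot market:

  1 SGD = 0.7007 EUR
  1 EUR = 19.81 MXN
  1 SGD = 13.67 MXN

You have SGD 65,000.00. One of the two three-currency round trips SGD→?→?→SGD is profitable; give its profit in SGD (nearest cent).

Profitable loop is SGD → EUR → MXN → SGD:
SGD 65,000.00 × 0.7007 = EUR 45,545.50
EUR 45,545.50 × 19.81 = MXN 902,256.35
MXN 902,256.35 ÷ 13.67 = SGD 66,002.66
Profit = SGD 66,002.66 − SGD 65,000.00

Profit: SGD 1,002.66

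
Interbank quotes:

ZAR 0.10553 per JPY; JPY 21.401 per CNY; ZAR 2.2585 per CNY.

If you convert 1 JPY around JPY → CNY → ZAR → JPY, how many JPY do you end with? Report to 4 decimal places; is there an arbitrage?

Around JPY → CNY → ZAR → JPY: 1 ÷ 21.401 × 2.2585 ÷ 0.10553 = 1.000023
Product ≈ 1 (deviation 0.002%, within rounding noise).

1.0000 (no arbitrage)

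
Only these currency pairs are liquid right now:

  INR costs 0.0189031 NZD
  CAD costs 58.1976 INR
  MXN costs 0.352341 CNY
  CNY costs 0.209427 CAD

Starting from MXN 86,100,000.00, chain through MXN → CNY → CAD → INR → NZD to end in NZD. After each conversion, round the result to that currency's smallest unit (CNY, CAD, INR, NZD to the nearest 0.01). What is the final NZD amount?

NZD 6,989,355.21

MXN 86,100,000.00 × 0.352341 = CNY 30,336,560.10
CNY 30,336,560.10 × 0.209427 = CAD 6,353,294.77
CAD 6,353,294.77 × 58.1976 = INR 369,746,507.71
INR 369,746,507.71 × 0.0189031 = NZD 6,989,355.21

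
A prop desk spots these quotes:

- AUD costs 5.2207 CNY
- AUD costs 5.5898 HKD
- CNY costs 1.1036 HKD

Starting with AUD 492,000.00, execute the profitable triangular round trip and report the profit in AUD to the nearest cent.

Profit: AUD 15,118.28

Profitable loop is AUD → CNY → HKD → AUD:
AUD 492,000.00 × 5.2207 = CNY 2,568,584.40
CNY 2,568,584.40 × 1.1036 = HKD 2,834,689.74
HKD 2,834,689.74 ÷ 5.5898 = AUD 507,118.28
Profit = AUD 507,118.28 − AUD 492,000.00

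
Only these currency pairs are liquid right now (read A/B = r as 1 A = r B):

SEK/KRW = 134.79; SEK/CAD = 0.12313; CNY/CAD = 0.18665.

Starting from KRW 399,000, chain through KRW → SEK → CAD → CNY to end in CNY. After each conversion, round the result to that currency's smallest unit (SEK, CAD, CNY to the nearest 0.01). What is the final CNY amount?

CNY 1,952.75

KRW 399,000 ÷ 134.79 = SEK 2,960.16
SEK 2,960.16 × 0.12313 = CAD 364.48
CAD 364.48 ÷ 0.18665 = CNY 1,952.75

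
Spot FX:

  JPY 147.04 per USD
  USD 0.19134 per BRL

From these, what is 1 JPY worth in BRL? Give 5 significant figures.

1 JPY ÷ 147.04 = 0.00680087 USD
0.00680087 USD ÷ 0.19134 = 0.0355434 BRL

JPY/BRL = 0.035543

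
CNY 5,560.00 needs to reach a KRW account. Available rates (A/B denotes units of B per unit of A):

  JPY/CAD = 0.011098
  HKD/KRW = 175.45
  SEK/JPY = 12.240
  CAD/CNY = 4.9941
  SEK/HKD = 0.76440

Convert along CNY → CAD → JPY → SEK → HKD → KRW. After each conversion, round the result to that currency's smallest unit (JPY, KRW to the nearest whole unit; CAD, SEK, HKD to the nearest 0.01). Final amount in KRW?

CNY 5,560.00 ÷ 4.9941 = CAD 1,113.31
CAD 1,113.31 ÷ 0.011098 = JPY 100,316
JPY 100,316 ÷ 12.240 = SEK 8,195.75
SEK 8,195.75 × 0.76440 = HKD 6,264.83
HKD 6,264.83 × 175.45 = KRW 1,099,164

KRW 1,099,164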